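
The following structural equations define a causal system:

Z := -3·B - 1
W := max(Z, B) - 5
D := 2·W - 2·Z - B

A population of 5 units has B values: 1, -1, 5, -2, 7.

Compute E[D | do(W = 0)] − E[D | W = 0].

2.5

Under do(W=0), W's equation is replaced by W=0 for every unit. Per-unit D: 7, -3, 27, -8, 37. Mean = 12.
E[D|W=0] averages over only the 2 units with W=0 (B = 5, -2): D = 27, -8, mean 9.5.
Difference = 12 − 9.5 = 2.5.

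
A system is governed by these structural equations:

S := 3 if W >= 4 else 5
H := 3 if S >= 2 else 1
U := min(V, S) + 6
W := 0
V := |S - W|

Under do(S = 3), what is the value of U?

do(S=3) replaces the equation S := 3 if W >= 4 else 5 with the constant S = 3.
V = |S - W|  [with S=3, W=0]  = 3
U = min(V, S) + 6  [with V=3, S=3]  = 9

9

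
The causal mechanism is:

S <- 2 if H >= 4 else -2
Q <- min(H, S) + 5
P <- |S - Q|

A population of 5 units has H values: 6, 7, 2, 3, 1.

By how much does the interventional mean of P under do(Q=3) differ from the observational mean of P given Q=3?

-1.6

The intervention sets Q=3 in all 5 units regardless of H. Recomputing P per unit gives 1, 1, 5, 5, 5; average 3.4.
Conditioning on Q=3 selects the 3 unit(s) with H ∈ {2, 3, 1}. Their P values: 5, 5, 5. Mean = 5.
Difference = 3.4 − 5 = -1.6.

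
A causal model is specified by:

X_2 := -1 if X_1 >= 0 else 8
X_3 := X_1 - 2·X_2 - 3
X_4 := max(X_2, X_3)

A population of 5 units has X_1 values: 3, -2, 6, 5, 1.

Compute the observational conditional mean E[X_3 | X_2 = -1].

Observing X_2=-1 restricts to units where X_2's equation naturally yields -1: X_1 ∈ {3, 6, 5, 1}. In that subpopulation X_3 = 2, 5, 4, 0, mean 2.75.

2.75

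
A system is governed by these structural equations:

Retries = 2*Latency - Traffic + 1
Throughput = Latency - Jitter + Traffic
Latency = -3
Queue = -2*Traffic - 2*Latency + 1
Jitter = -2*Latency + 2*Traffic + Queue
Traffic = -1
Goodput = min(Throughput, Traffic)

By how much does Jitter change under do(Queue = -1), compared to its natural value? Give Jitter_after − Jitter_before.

do(Queue=-1) replaces the equation Queue = -2*Traffic - 2*Latency + 1 with the constant Queue = -1.
Jitter = -2*Latency + 2*Traffic + Queue  [with Latency=-3, Traffic=-1, Queue=-1]  = 3
Without intervention: Queue = -2*Traffic - 2*Latency + 1  [with Traffic=-1, Latency=-3]  = 9; Jitter = -2*Latency + 2*Traffic + Queue  [with Latency=-3, Traffic=-1, Queue=9]  = 13.
Change = 3 − 13 = -10.

-10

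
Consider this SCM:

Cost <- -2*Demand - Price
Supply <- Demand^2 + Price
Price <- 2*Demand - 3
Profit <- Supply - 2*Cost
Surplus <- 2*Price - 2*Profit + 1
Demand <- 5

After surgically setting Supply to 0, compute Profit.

do(Supply=0) replaces the equation Supply <- Demand^2 + Price with the constant Supply = 0.
Price = 2*Demand - 3  [with Demand=5]  = 7
Cost = -2*Demand - Price  [with Demand=5, Price=7]  = -17
Profit = Supply - 2*Cost  [with Supply=0, Cost=-17]  = 34

34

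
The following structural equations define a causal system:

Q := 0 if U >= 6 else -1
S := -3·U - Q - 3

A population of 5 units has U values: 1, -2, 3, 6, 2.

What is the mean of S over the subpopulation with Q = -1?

Conditioning on Q=-1 selects the 4 unit(s) with U ∈ {1, -2, 3, 2}. Their S values: -5, 4, -11, -8. Mean = -5.

-5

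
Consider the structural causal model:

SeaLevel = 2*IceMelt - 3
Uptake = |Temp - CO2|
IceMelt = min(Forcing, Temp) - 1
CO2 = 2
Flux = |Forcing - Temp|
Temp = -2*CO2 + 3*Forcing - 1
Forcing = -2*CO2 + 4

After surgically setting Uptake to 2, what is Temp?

-5

Intervening sets Uptake = 2 and removes its equation (Uptake = |Temp - CO2|).
Temp is not downstream of the intervention, so its value is determined by the original equations.
Forcing = -2*CO2 + 4  [with CO2=2]  = 0
Temp = -2*CO2 + 3*Forcing - 1  [with CO2=2, Forcing=0]  = -5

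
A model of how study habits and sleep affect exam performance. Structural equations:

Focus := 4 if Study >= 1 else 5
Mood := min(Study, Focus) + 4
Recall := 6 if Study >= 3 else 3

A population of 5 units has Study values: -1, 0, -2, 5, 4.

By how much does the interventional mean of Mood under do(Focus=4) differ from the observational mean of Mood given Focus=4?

Every unit gets Focus=4 under the intervention. Mood values become 3, 4, 2, 8, 8; E[Mood|do(Focus=4)] = 5.
E[Mood|Focus=4] averages over only the 2 units with Focus=4 (Study = 5, 4): Mood = 8, 8, mean 8.
Difference = 5 − 8 = -3.

-3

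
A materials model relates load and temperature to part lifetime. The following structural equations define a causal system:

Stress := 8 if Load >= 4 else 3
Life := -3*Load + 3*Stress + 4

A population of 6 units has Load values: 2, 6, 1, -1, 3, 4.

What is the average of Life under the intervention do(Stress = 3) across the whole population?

5.5

The intervention sets Stress=3 in all 6 units regardless of Load. Recomputing Life per unit gives 7, -5, 10, 16, 4, 1; average 5.5.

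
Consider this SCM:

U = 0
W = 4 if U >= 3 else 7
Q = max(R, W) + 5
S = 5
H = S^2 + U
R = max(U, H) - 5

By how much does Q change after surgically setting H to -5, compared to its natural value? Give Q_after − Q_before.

The intervention breaks the incoming arrows to H: H = S^2 + U no longer applies, and H = -5.
R = max(U, H) - 5  [with U=0, H=-5]  = -5
W = 4 if U >= 3 else 7  [with U=0]  = 7
Q = max(R, W) + 5  [with R=-5, W=7]  = 12
Without intervention: H = S^2 + U  [with S=5, U=0]  = 25; R = max(U, H) - 5  [with U=0, H=25]  = 20; W = 4 if U >= 3 else 7  [with U=0]  = 7; Q = max(R, W) + 5  [with R=20, W=7]  = 25.
Change = 12 − 25 = -13.

-13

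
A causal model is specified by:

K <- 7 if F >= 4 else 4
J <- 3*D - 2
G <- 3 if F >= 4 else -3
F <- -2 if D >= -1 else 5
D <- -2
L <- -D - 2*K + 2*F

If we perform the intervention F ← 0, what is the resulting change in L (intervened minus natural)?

-4

Under do(F=0), the mechanism F <- -2 if D >= -1 else 5 is discarded; F is fixed at 0.
K = 7 if F >= 4 else 4  [with F=0]  = 4
L = -D - 2*K + 2*F  [with D=-2, K=4, F=0]  = -6
Without intervention: F = -2 if D >= -1 else 5  [with D=-2]  = 5; K = 7 if F >= 4 else 4  [with F=5]  = 7; L = -D - 2*K + 2*F  [with D=-2, K=7, F=5]  = -2.
Change = -6 − (-2) = -4.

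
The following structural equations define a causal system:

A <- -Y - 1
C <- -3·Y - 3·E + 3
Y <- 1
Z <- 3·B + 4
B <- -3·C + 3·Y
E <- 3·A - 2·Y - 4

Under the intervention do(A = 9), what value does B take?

192

do(A=9) replaces the equation A <- -Y - 1 with the constant A = 9.
E = 3·A - 2·Y - 4  [with A=9, Y=1]  = 21
C = -3·Y - 3·E + 3  [with Y=1, E=21]  = -63
B = -3·C + 3·Y  [with C=-63, Y=1]  = 192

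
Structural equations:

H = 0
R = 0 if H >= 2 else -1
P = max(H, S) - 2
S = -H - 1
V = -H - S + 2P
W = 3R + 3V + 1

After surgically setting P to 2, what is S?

-1

Under do(P=2), the mechanism P = max(H, S) - 2 is discarded; P is fixed at 2.
Since S is not a descendant of the intervened variable, it is unaffected.
S = -H - 1  [with H=0]  = -1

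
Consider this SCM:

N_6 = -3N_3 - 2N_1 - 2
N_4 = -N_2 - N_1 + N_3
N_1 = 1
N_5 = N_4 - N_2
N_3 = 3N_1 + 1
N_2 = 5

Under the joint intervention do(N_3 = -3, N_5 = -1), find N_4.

The joint intervention fixes N_3 = -3, N_5 = -1, removing each variable's own equation.
N_4 = -N_2 - N_1 + N_3  [with N_2=5, N_1=1, N_3=-3]  = -9

-9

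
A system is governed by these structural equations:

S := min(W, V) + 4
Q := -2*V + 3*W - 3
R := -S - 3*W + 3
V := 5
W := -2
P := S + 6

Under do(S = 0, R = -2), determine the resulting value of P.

Setting S = 0, R = -2 by intervention discards those variables' equations.
P = S + 6  [with S=0]  = 6

6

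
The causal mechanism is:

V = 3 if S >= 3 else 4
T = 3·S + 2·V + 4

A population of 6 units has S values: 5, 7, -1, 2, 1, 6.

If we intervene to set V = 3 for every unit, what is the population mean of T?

do(V=3) breaks V's dependence on S. With V=3 fixed, T across the units is 25, 31, 7, 16, 13, 28, mean 20.

20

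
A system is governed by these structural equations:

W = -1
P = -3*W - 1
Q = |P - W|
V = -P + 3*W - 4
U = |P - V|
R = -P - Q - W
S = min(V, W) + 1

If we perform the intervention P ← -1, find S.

Under do(P=-1), the mechanism P = -3*W - 1 is discarded; P is fixed at -1.
V = -P + 3*W - 4  [with P=-1, W=-1]  = -6
S = min(V, W) + 1  [with V=-6, W=-1]  = -5

-5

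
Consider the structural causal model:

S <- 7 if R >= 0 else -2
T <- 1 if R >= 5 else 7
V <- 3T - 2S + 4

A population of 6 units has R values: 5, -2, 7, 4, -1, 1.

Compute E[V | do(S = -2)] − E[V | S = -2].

-6

The intervention sets S=-2 in all 6 units regardless of R. Recomputing V per unit gives 11, 29, 11, 29, 29, 29; average 23.
Conditioning on S=-2 selects the 2 unit(s) with R ∈ {-2, -1}. Their V values: 29, 29. Mean = 29.
Difference = 23 − 29 = -6.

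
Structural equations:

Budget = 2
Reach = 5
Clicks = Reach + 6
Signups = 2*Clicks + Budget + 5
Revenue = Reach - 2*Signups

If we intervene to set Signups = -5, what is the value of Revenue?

15

Intervening sets Signups = -5 and removes its equation (Signups = 2*Clicks + Budget + 5).
Revenue = Reach - 2*Signups  [with Reach=5, Signups=-5]  = 15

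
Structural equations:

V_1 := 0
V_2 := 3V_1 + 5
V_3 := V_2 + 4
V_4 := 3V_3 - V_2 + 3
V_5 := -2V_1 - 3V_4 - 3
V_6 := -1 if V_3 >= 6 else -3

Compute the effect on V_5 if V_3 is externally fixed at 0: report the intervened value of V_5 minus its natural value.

81

do(V_3=0) replaces the equation V_3 := V_2 + 4 with the constant V_3 = 0.
V_2 = 3V_1 + 5  [with V_1=0]  = 5
V_4 = 3V_3 - V_2 + 3  [with V_3=0, V_2=5]  = -2
V_5 = -2V_1 - 3V_4 - 3  [with V_1=0, V_4=-2]  = 3
Without intervention: V_2 = 3V_1 + 5  [with V_1=0]  = 5; V_3 = V_2 + 4  [with V_2=5]  = 9; V_4 = 3V_3 - V_2 + 3  [with V_3=9, V_2=5]  = 25; V_5 = -2V_1 - 3V_4 - 3  [with V_1=0, V_4=25]  = -78.
Change = 3 − (-78) = 81.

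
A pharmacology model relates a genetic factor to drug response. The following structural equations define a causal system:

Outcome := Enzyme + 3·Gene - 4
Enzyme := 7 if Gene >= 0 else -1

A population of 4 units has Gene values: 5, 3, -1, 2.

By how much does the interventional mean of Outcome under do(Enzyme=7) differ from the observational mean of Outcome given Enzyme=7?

-3.25

do(Enzyme=7) breaks Enzyme's dependence on Gene. With Enzyme=7 fixed, Outcome across the units is 18, 12, 0, 9, mean 9.75.
E[Outcome|Enzyme=7] averages over only the 3 units with Enzyme=7 (Gene = 5, 3, 2): Outcome = 18, 12, 9, mean 13.
Difference = 9.75 − 13 = -3.25.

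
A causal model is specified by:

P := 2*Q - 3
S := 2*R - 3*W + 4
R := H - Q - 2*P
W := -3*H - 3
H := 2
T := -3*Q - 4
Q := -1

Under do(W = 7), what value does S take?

9

Under do(W=7), the mechanism W := -3*H - 3 is discarded; W is fixed at 7.
P = 2*Q - 3  [with Q=-1]  = -5
R = H - Q - 2*P  [with H=2, Q=-1, P=-5]  = 13
S = 2*R - 3*W + 4  [with R=13, W=7]  = 9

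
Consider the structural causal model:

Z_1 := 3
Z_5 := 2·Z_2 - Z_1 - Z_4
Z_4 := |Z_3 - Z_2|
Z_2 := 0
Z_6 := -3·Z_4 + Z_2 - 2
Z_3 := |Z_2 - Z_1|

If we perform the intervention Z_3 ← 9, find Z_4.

The intervention breaks the incoming arrows to Z_3: Z_3 := |Z_2 - Z_1| no longer applies, and Z_3 = 9.
Z_4 = |Z_3 - Z_2|  [with Z_3=9, Z_2=0]  = 9

9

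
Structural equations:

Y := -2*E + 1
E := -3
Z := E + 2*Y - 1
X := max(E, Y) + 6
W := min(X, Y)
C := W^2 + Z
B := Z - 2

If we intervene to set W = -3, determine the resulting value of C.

19

Under do(W=-3), the mechanism W := min(X, Y) is discarded; W is fixed at -3.
Y = -2*E + 1  [with E=-3]  = 7
Z = E + 2*Y - 1  [with E=-3, Y=7]  = 10
C = W^2 + Z  [with W=-3, Z=10]  = 19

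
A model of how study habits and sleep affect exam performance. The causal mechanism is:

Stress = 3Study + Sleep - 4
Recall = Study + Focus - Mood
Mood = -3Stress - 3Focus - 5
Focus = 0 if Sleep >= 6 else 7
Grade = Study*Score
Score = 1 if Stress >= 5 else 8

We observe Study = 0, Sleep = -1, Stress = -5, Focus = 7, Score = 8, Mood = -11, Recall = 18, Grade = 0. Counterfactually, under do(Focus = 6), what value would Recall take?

14

The intervention breaks the incoming arrows to Focus: Focus = 0 if Sleep >= 6 else 7 no longer applies, and Focus = 6.
Stress = 3Study + Sleep - 4  [with Study=0, Sleep=-1]  = -5
Mood = -3Stress - 3Focus - 5  [with Stress=-5, Focus=6]  = -8
Recall = Study + Focus - Mood  [with Study=0, Focus=6, Mood=-8]  = 14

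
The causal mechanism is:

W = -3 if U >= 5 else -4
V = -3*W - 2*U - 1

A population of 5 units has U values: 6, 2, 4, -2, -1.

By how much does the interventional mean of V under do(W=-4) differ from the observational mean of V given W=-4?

-2.1

Every unit gets W=-4 under the intervention. V values become -1, 7, 3, 15, 13; E[V|do(W=-4)] = 7.4.
Conditioning on W=-4 selects the 4 unit(s) with U ∈ {2, 4, -2, -1}. Their V values: 7, 3, 15, 13. Mean = 9.5.
Difference = 7.4 − 9.5 = -2.1.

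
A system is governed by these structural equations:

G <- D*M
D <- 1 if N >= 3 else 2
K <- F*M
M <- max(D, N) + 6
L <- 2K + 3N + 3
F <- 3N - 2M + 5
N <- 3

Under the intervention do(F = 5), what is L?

The intervention breaks the incoming arrows to F: F <- 3N - 2M + 5 no longer applies, and F = 5.
D = 1 if N >= 3 else 2  [with N=3]  = 1
M = max(D, N) + 6  [with D=1, N=3]  = 9
K = F*M  [with F=5, M=9]  = 45
L = 2K + 3N + 3  [with K=45, N=3]  = 102

102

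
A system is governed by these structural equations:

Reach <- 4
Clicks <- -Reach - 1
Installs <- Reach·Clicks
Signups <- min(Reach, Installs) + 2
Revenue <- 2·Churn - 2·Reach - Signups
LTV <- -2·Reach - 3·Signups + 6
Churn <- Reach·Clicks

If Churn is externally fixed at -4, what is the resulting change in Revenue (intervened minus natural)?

The intervention breaks the incoming arrows to Churn: Churn <- Reach·Clicks no longer applies, and Churn = -4.
Clicks = -Reach - 1  [with Reach=4]  = -5
Installs = Reach·Clicks  [with Reach=4, Clicks=-5]  = -20
Signups = min(Reach, Installs) + 2  [with Reach=4, Installs=-20]  = -18
Revenue = 2·Churn - 2·Reach - Signups  [with Churn=-4, Reach=4, Signups=-18]  = 2
Without intervention: Clicks = -Reach - 1  [with Reach=4]  = -5; Installs = Reach·Clicks  [with Reach=4, Clicks=-5]  = -20; Signups = min(Reach, Installs) + 2  [with Reach=4, Installs=-20]  = -18; Churn = Reach·Clicks  [with Reach=4, Clicks=-5]  = -20; Revenue = 2·Churn - 2·Reach - Signups  [with Churn=-20, Reach=4, Signups=-18]  = -30.
Change = 2 − (-30) = 32.

32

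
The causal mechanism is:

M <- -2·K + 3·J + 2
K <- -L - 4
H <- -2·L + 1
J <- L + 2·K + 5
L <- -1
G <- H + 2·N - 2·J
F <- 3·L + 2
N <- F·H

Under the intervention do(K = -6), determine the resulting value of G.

do(K=-6) replaces the equation K <- -L - 4 with the constant K = -6.
J = L + 2·K + 5  [with L=-1, K=-6]  = -8
F = 3·L + 2  [with L=-1]  = -1
H = -2·L + 1  [with L=-1]  = 3
N = F·H  [with F=-1, H=3]  = -3
G = H + 2·N - 2·J  [with H=3, N=-3, J=-8]  = 13

13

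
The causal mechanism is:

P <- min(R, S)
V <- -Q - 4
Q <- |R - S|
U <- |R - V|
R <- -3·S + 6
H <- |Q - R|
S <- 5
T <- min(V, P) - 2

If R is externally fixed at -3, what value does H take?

Under do(R=-3), the mechanism R <- -3·S + 6 is discarded; R is fixed at -3.
Q = |R - S|  [with R=-3, S=5]  = 8
H = |Q - R|  [with Q=8, R=-3]  = 11

11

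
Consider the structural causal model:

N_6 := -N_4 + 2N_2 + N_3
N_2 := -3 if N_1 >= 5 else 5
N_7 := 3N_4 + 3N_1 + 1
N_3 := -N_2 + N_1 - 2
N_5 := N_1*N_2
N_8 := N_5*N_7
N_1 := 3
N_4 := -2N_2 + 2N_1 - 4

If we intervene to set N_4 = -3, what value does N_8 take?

15

do(N_4=-3) replaces the equation N_4 := -2N_2 + 2N_1 - 4 with the constant N_4 = -3.
N_2 = -3 if N_1 >= 5 else 5  [with N_1=3]  = 5
N_5 = N_1*N_2  [with N_1=3, N_2=5]  = 15
N_7 = 3N_4 + 3N_1 + 1  [with N_4=-3, N_1=3]  = 1
N_8 = N_5*N_7  [with N_5=15, N_7=1]  = 15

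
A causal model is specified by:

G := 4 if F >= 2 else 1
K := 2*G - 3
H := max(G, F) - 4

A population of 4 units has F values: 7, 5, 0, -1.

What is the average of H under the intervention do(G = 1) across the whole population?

Every unit gets G=1 under the intervention. H values become 3, 1, -3, -3; E[H|do(G=1)] = -0.5.

-0.5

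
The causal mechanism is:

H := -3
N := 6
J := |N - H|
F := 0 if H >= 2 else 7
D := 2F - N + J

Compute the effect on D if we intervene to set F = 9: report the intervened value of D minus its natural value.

Intervening sets F = 9 and removes its equation (F := 0 if H >= 2 else 7).
J = |N - H|  [with N=6, H=-3]  = 9
D = 2F - N + J  [with F=9, N=6, J=9]  = 21
Without intervention: J = |N - H|  [with N=6, H=-3]  = 9; F = 0 if H >= 2 else 7  [with H=-3]  = 7; D = 2F - N + J  [with F=7, N=6, J=9]  = 17.
Change = 21 − 17 = 4.

4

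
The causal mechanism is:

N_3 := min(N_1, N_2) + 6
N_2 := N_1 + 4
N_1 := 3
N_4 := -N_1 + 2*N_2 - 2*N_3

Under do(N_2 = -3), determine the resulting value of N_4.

-15

Under do(N_2=-3), the mechanism N_2 := N_1 + 4 is discarded; N_2 is fixed at -3.
N_3 = min(N_1, N_2) + 6  [with N_1=3, N_2=-3]  = 3
N_4 = -N_1 + 2*N_2 - 2*N_3  [with N_1=3, N_2=-3, N_3=3]  = -15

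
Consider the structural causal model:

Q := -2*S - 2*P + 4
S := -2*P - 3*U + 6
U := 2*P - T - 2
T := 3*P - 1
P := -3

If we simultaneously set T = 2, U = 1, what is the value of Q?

-8

Under do(T = 2, U = 1), each intervened variable's structural equation is replaced by its fixed value.
S = -2*P - 3*U + 6  [with P=-3, U=1]  = 9
Q = -2*S - 2*P + 4  [with S=9, P=-3]  = -8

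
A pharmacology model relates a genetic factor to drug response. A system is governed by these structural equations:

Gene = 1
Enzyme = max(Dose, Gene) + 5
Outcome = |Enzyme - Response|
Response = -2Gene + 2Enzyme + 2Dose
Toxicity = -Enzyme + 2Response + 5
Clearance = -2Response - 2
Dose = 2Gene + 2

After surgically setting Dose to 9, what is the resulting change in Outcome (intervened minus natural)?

Under do(Dose=9), the mechanism Dose = 2Gene + 2 is discarded; Dose is fixed at 9.
Enzyme = max(Dose, Gene) + 5  [with Dose=9, Gene=1]  = 14
Response = -2Gene + 2Enzyme + 2Dose  [with Gene=1, Enzyme=14, Dose=9]  = 44
Outcome = |Enzyme - Response|  [with Enzyme=14, Response=44]  = 30
Without intervention: Dose = 2Gene + 2  [with Gene=1]  = 4; Enzyme = max(Dose, Gene) + 5  [with Dose=4, Gene=1]  = 9; Response = -2Gene + 2Enzyme + 2Dose  [with Gene=1, Enzyme=9, Dose=4]  = 24; Outcome = |Enzyme - Response|  [with Enzyme=9, Response=24]  = 15.
Change = 30 − 15 = 15.

15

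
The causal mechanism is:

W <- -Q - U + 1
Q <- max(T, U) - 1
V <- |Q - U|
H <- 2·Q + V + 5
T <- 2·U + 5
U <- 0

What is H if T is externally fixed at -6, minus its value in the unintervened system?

Under do(T=-6), the mechanism T <- 2·U + 5 is discarded; T is fixed at -6.
Q = max(T, U) - 1  [with T=-6, U=0]  = -1
V = |Q - U|  [with Q=-1, U=0]  = 1
H = 2·Q + V + 5  [with Q=-1, V=1]  = 4
Without intervention: T = 2·U + 5  [with U=0]  = 5; Q = max(T, U) - 1  [with T=5, U=0]  = 4; V = |Q - U|  [with Q=4, U=0]  = 4; H = 2·Q + V + 5  [with Q=4, V=4]  = 17.
Change = 4 − 17 = -13.

-13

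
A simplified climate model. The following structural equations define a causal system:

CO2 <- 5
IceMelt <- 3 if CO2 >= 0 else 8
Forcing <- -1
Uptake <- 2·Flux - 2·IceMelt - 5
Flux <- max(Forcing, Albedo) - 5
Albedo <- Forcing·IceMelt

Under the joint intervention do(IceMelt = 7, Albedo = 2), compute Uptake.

-25

Setting IceMelt = 7, Albedo = 2 by intervention discards those variables' equations.
Flux = max(Forcing, Albedo) - 5  [with Forcing=-1, Albedo=2]  = -3
Uptake = 2·Flux - 2·IceMelt - 5  [with Flux=-3, IceMelt=7]  = -25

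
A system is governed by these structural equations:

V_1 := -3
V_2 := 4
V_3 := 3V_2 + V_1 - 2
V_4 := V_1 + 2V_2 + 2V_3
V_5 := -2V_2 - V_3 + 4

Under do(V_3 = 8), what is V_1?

-3

Under do(V_3=8), the mechanism V_3 := 3V_2 + V_1 - 2 is discarded; V_3 is fixed at 8.
V_1 is not downstream of the intervention, so its value is determined by the original equations.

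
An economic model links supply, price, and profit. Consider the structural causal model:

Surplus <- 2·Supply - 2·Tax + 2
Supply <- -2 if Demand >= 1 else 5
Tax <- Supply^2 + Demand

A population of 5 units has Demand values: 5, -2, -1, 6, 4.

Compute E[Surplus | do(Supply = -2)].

do(Supply=-2) breaks Supply's dependence on Demand. With Supply=-2 fixed, Surplus across the units is -20, -6, -8, -22, -18, mean -14.8.

-14.8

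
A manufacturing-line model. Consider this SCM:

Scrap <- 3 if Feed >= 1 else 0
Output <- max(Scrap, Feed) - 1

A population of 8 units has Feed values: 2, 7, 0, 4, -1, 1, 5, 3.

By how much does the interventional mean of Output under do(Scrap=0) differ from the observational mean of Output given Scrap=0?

2.75

The intervention sets Scrap=0 in all 8 units regardless of Feed. Recomputing Output per unit gives 1, 6, -1, 3, -1, 0, 4, 2; average 1.75.
Conditioning on Scrap=0 selects the 2 unit(s) with Feed ∈ {0, -1}. Their Output values: -1, -1. Mean = -1.
Difference = 1.75 − (-1) = 2.75.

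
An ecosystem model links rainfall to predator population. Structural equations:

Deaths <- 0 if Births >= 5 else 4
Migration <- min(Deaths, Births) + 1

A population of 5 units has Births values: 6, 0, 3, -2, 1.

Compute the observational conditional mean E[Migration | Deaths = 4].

Observing Deaths=4 restricts to units where Deaths's equation naturally yields 4: Births ∈ {0, 3, -2, 1}. In that subpopulation Migration = 1, 4, -1, 2, mean 1.5.

1.5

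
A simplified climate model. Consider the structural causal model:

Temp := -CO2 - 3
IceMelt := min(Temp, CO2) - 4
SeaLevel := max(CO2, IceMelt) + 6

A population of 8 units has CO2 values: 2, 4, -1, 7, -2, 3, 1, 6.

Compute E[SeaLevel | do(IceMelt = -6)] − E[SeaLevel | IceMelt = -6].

Under do(IceMelt=-6), IceMelt's equation is replaced by IceMelt=-6 for every unit. Per-unit SeaLevel: 8, 10, 5, 13, 4, 9, 7, 12. Mean = 8.5.
E[SeaLevel|IceMelt=-6] averages over only the 2 units with IceMelt=-6 (CO2 = -1, -2): SeaLevel = 5, 4, mean 4.5.
Difference = 8.5 − 4.5 = 4.

4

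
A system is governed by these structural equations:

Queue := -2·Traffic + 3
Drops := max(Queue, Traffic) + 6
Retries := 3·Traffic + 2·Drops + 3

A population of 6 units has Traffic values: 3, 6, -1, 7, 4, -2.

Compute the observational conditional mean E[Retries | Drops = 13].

Conditioning on Drops=13 selects the 2 unit(s) with Traffic ∈ {7, -2}. Their Retries values: 50, 23. Mean = 36.5.

36.5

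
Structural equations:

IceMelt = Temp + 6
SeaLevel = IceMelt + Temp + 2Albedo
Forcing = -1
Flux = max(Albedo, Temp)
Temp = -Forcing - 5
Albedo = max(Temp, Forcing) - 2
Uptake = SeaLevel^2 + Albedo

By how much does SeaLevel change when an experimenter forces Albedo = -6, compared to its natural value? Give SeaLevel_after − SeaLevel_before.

Intervening sets Albedo = -6 and removes its equation (Albedo = max(Temp, Forcing) - 2).
Temp = -Forcing - 5  [with Forcing=-1]  = -4
IceMelt = Temp + 6  [with Temp=-4]  = 2
SeaLevel = IceMelt + Temp + 2Albedo  [with IceMelt=2, Temp=-4, Albedo=-6]  = -14
Without intervention: Temp = -Forcing - 5  [with Forcing=-1]  = -4; IceMelt = Temp + 6  [with Temp=-4]  = 2; Albedo = max(Temp, Forcing) - 2  [with Temp=-4, Forcing=-1]  = -3; SeaLevel = IceMelt + Temp + 2Albedo  [with IceMelt=2, Temp=-4, Albedo=-3]  = -8.
Change = -14 − (-8) = -6.

-6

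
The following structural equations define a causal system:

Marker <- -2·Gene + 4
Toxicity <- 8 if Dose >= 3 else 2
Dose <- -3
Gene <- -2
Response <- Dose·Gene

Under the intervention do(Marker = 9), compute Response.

6

The intervention breaks the incoming arrows to Marker: Marker <- -2·Gene + 4 no longer applies, and Marker = 9.
Response is not downstream of the intervention, so its value is determined by the original equations.
Response = Dose·Gene  [with Dose=-3, Gene=-2]  = 6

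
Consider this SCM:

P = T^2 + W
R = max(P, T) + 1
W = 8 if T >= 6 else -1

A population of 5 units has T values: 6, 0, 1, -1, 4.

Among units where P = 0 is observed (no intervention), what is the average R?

Conditioning on P=0 selects the 2 unit(s) with T ∈ {1, -1}. Their R values: 2, 1. Mean = 1.5.

1.5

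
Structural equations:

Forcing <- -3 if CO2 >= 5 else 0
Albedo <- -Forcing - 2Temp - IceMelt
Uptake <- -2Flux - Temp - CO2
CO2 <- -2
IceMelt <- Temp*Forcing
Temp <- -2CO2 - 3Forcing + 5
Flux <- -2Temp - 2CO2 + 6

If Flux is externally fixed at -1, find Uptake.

Intervening sets Flux = -1 and removes its equation (Flux <- -2Temp - 2CO2 + 6).
Forcing = -3 if CO2 >= 5 else 0  [with CO2=-2]  = 0
Temp = -2CO2 - 3Forcing + 5  [with CO2=-2, Forcing=0]  = 9
Uptake = -2Flux - Temp - CO2  [with Flux=-1, Temp=9, CO2=-2]  = -5

-5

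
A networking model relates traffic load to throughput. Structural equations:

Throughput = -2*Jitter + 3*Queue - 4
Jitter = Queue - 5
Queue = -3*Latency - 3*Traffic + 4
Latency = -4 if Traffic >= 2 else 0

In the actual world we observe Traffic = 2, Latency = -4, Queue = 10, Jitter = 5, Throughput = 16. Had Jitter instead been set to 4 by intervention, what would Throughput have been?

Intervening sets Jitter = 4 and removes its equation (Jitter = Queue - 5).
Latency = -4 if Traffic >= 2 else 0  [with Traffic=2]  = -4
Queue = -3*Latency - 3*Traffic + 4  [with Latency=-4, Traffic=2]  = 10
Throughput = -2*Jitter + 3*Queue - 4  [with Jitter=4, Queue=10]  = 18

18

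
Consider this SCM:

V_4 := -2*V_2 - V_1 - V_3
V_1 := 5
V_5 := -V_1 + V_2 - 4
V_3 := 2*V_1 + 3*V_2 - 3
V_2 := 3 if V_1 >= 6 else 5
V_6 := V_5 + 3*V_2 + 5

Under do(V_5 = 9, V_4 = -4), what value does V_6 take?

Setting V_5 = 9, V_4 = -4 by intervention discards those variables' equations.
V_2 = 3 if V_1 >= 6 else 5  [with V_1=5]  = 5
V_6 = V_5 + 3*V_2 + 5  [with V_5=9, V_2=5]  = 29

29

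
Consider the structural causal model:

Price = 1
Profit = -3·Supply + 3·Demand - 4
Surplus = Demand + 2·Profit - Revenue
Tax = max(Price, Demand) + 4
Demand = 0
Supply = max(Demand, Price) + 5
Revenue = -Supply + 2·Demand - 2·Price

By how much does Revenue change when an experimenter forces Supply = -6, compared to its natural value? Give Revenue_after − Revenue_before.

12

The intervention breaks the incoming arrows to Supply: Supply = max(Demand, Price) + 5 no longer applies, and Supply = -6.
Revenue = -Supply + 2·Demand - 2·Price  [with Supply=-6, Demand=0, Price=1]  = 4
Without intervention: Supply = max(Demand, Price) + 5  [with Demand=0, Price=1]  = 6; Revenue = -Supply + 2·Demand - 2·Price  [with Supply=6, Demand=0, Price=1]  = -8.
Change = 4 − (-8) = 12.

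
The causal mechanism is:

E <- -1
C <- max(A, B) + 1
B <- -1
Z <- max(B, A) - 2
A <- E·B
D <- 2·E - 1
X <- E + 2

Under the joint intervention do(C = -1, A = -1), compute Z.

-3

The joint intervention fixes C = -1, A = -1, removing each variable's own equation.
Z = max(B, A) - 2  [with B=-1, A=-1]  = -3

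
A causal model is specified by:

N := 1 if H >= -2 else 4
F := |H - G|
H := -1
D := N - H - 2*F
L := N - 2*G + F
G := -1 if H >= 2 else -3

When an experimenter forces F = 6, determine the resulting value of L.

13

Intervening sets F = 6 and removes its equation (F := |H - G|).
G = -1 if H >= 2 else -3  [with H=-1]  = -3
N = 1 if H >= -2 else 4  [with H=-1]  = 1
L = N - 2*G + F  [with N=1, G=-3, F=6]  = 13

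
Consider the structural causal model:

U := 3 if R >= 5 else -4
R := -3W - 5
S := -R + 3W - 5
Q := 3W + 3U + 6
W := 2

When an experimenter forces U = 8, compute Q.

36

do(U=8) replaces the equation U := 3 if R >= 5 else -4 with the constant U = 8.
Q = 3W + 3U + 6  [with W=2, U=8]  = 36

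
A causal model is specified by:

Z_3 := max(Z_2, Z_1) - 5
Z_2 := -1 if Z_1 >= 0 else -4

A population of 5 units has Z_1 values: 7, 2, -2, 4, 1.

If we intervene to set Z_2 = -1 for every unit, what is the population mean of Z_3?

Under do(Z_2=-1), Z_2's equation is replaced by Z_2=-1 for every unit. Per-unit Z_3: 2, -3, -6, -1, -4. Mean = -2.4.

-2.4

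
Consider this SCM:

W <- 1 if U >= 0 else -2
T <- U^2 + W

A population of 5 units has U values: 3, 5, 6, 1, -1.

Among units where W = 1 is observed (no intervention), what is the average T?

18.75

Conditioning on W=1 selects the 4 unit(s) with U ∈ {3, 5, 6, 1}. Their T values: 10, 26, 37, 2. Mean = 18.75.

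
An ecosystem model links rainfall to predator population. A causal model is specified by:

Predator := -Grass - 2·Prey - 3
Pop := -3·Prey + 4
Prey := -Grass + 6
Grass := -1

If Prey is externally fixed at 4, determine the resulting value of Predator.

The intervention breaks the incoming arrows to Prey: Prey := -Grass + 6 no longer applies, and Prey = 4.
Predator = -Grass - 2·Prey - 3  [with Grass=-1, Prey=4]  = -10

-10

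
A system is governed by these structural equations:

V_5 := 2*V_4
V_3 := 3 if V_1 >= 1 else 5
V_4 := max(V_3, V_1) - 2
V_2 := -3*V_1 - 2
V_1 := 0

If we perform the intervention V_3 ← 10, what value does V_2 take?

Under do(V_3=10), the mechanism V_3 := 3 if V_1 >= 1 else 5 is discarded; V_3 is fixed at 10.
Since V_2 is not a descendant of the intervened variable, it is unaffected.
V_2 = -3*V_1 - 2  [with V_1=0]  = -2

-2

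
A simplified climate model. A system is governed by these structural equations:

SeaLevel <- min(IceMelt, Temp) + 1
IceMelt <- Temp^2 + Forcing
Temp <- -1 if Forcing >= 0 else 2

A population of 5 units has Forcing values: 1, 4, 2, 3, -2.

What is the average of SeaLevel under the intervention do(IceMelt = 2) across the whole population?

do(IceMelt=2) breaks IceMelt's dependence on Forcing. With IceMelt=2 fixed, SeaLevel across the units is 0, 0, 0, 0, 3, mean 0.6.

0.6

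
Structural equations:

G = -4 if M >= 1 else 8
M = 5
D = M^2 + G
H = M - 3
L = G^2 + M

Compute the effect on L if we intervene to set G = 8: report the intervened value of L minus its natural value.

The intervention breaks the incoming arrows to G: G = -4 if M >= 1 else 8 no longer applies, and G = 8.
L = G^2 + M  [with G=8, M=5]  = 69
Without intervention: G = -4 if M >= 1 else 8  [with M=5]  = -4; L = G^2 + M  [with G=-4, M=5]  = 21.
Change = 69 − 21 = 48.

48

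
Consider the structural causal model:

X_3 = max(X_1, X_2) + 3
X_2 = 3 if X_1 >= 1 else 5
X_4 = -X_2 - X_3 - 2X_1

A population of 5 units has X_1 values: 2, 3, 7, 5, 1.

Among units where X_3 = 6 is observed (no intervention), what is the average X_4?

-13

Conditioning on X_3=6 selects the 3 unit(s) with X_1 ∈ {2, 3, 1}. Their X_4 values: -13, -15, -11. Mean = -13.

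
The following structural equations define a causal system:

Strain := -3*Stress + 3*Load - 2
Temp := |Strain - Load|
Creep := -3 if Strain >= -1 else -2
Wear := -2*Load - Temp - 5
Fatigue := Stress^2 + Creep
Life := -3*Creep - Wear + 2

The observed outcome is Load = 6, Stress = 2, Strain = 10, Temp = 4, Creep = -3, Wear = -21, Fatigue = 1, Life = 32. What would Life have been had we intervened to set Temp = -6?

22

do(Temp=-6) replaces the equation Temp := |Strain - Load| with the constant Temp = -6.
Strain = -3*Stress + 3*Load - 2  [with Stress=2, Load=6]  = 10
Creep = -3 if Strain >= -1 else -2  [with Strain=10]  = -3
Wear = -2*Load - Temp - 5  [with Load=6, Temp=-6]  = -11
Life = -3*Creep - Wear + 2  [with Creep=-3, Wear=-11]  = 22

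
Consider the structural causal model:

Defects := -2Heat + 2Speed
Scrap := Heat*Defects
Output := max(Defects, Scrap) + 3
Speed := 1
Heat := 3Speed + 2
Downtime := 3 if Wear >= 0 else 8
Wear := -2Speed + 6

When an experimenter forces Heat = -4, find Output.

13

Under do(Heat=-4), the mechanism Heat := 3Speed + 2 is discarded; Heat is fixed at -4.
Defects = -2Heat + 2Speed  [with Heat=-4, Speed=1]  = 10
Scrap = Heat*Defects  [with Heat=-4, Defects=10]  = -40
Output = max(Defects, Scrap) + 3  [with Defects=10, Scrap=-40]  = 13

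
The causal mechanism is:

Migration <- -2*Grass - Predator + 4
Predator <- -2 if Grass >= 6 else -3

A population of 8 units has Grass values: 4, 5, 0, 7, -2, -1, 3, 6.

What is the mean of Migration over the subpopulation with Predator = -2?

-7

Conditioning on Predator=-2 selects the 2 unit(s) with Grass ∈ {7, 6}. Their Migration values: -8, -6. Mean = -7.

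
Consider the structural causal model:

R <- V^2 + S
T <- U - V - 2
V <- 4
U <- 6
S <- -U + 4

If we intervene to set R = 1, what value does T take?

Intervening sets R = 1 and removes its equation (R <- V^2 + S).
No directed path runs from R to T, so T keeps its natural value.
T = U - V - 2  [with U=6, V=4]  = 0

0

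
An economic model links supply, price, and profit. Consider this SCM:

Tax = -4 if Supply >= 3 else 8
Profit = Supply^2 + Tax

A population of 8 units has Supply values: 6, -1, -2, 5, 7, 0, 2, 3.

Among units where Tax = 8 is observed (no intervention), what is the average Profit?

10.25

Conditioning on Tax=8 selects the 4 unit(s) with Supply ∈ {-1, -2, 0, 2}. Their Profit values: 9, 12, 8, 12. Mean = 10.25.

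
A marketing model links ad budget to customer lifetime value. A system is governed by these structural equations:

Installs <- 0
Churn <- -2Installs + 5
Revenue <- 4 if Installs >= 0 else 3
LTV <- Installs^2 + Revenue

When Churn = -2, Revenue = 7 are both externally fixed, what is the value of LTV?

Setting Churn = -2, Revenue = 7 by intervention discards those variables' equations.
LTV = Installs^2 + Revenue  [with Installs=0, Revenue=7]  = 7

7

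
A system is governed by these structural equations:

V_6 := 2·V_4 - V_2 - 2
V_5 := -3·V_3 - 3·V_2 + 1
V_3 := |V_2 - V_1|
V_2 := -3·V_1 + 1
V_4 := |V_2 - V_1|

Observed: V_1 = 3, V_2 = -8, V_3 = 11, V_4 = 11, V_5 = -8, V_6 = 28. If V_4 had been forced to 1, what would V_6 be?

Under do(V_4=1), the mechanism V_4 := |V_2 - V_1| is discarded; V_4 is fixed at 1.
V_2 = -3·V_1 + 1  [with V_1=3]  = -8
V_6 = 2·V_4 - V_2 - 2  [with V_4=1, V_2=-8]  = 8

8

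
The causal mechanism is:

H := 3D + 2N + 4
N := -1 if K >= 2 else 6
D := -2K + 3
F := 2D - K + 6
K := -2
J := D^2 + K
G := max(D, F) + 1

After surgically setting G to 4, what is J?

47

Intervening sets G = 4 and removes its equation (G := max(D, F) + 1).
J is not downstream of the intervention, so its value is determined by the original equations.
D = -2K + 3  [with K=-2]  = 7
J = D^2 + K  [with D=7, K=-2]  = 47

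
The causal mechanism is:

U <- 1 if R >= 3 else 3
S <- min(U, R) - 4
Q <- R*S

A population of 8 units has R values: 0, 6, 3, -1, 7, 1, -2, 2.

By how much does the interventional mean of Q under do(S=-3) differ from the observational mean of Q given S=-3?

do(S=-3) breaks S's dependence on R. With S=-3 fixed, Q across the units is 0, -18, -9, 3, -21, -3, 6, -6, mean -6.
Observing S=-3 restricts to units where S's equation naturally yields -3: R ∈ {6, 3, 7, 1}. In that subpopulation Q = -18, -9, -21, -3, mean -12.75.
Difference = -6 − (-12.75) = 6.75.

6.75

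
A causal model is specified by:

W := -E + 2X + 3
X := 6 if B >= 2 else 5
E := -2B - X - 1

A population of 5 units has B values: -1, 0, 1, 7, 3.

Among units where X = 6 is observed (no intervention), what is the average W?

32

Conditioning on X=6 selects the 2 unit(s) with B ∈ {7, 3}. Their W values: 36, 28. Mean = 32.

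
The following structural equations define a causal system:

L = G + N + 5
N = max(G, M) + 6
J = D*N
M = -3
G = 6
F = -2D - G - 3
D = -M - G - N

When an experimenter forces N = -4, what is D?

1

The intervention breaks the incoming arrows to N: N = max(G, M) + 6 no longer applies, and N = -4.
D = -M - G - N  [with M=-3, G=6, N=-4]  = 1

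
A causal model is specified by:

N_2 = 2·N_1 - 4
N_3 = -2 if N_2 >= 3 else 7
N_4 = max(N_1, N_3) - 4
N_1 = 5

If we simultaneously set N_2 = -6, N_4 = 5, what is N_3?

The joint intervention fixes N_2 = -6, N_4 = 5, removing each variable's own equation.
N_3 = -2 if N_2 >= 3 else 7  [with N_2=-6]  = 7

7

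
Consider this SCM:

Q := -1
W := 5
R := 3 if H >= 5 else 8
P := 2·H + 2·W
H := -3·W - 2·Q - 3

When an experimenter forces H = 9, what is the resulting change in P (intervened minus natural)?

The intervention breaks the incoming arrows to H: H := -3·W - 2·Q - 3 no longer applies, and H = 9.
P = 2·H + 2·W  [with H=9, W=5]  = 28
Without intervention: H = -3·W - 2·Q - 3  [with W=5, Q=-1]  = -16; P = 2·H + 2·W  [with H=-16, W=5]  = -22.
Change = 28 − (-22) = 50.

50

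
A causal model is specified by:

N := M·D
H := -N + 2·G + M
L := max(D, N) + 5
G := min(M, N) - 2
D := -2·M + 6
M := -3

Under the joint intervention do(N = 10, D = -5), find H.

-23

Setting N = 10, D = -5 by intervention discards those variables' equations.
G = min(M, N) - 2  [with M=-3, N=10]  = -5
H = -N + 2·G + M  [with N=10, G=-5, M=-3]  = -23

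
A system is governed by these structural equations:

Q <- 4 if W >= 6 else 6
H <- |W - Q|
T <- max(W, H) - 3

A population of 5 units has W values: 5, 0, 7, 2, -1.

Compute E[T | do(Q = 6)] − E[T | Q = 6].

0.3

Under do(Q=6), Q's equation is replaced by Q=6 for every unit. Per-unit T: 2, 3, 4, 1, 4. Mean = 2.8.
E[T|Q=6] averages over only the 4 units with Q=6 (W = 5, 0, 2, -1): T = 2, 3, 1, 4, mean 2.5.
Difference = 2.8 − 2.5 = 0.3.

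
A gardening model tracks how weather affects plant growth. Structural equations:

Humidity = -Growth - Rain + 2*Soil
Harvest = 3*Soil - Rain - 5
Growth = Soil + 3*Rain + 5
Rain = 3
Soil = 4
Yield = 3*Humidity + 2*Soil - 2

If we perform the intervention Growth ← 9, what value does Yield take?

-6

do(Growth=9) replaces the equation Growth = Soil + 3*Rain + 5 with the constant Growth = 9.
Humidity = -Growth - Rain + 2*Soil  [with Growth=9, Rain=3, Soil=4]  = -4
Yield = 3*Humidity + 2*Soil - 2  [with Humidity=-4, Soil=4]  = -6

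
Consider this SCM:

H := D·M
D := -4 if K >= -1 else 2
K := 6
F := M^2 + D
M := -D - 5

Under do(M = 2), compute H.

-8

The intervention breaks the incoming arrows to M: M := -D - 5 no longer applies, and M = 2.
D = -4 if K >= -1 else 2  [with K=6]  = -4
H = D·M  [with D=-4, M=2]  = -8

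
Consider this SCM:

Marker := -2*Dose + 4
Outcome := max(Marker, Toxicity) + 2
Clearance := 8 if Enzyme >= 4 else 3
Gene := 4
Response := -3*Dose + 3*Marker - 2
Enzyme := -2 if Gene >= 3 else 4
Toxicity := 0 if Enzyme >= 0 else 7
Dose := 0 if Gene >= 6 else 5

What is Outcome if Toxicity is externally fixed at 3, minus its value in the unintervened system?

Intervening sets Toxicity = 3 and removes its equation (Toxicity := 0 if Enzyme >= 0 else 7).
Dose = 0 if Gene >= 6 else 5  [with Gene=4]  = 5
Marker = -2*Dose + 4  [with Dose=5]  = -6
Outcome = max(Marker, Toxicity) + 2  [with Marker=-6, Toxicity=3]  = 5
Without intervention: Dose = 0 if Gene >= 6 else 5  [with Gene=4]  = 5; Enzyme = -2 if Gene >= 3 else 4  [with Gene=4]  = -2; Marker = -2*Dose + 4  [with Dose=5]  = -6; Toxicity = 0 if Enzyme >= 0 else 7  [with Enzyme=-2]  = 7; Outcome = max(Marker, Toxicity) + 2  [with Marker=-6, Toxicity=7]  = 9.
Change = 5 − 9 = -4.

-4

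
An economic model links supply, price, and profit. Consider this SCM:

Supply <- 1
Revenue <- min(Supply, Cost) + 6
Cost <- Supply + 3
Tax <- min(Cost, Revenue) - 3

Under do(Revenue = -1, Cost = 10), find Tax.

The joint intervention fixes Revenue = -1, Cost = 10, removing each variable's own equation.
Tax = min(Cost, Revenue) - 3  [with Cost=10, Revenue=-1]  = -4

-4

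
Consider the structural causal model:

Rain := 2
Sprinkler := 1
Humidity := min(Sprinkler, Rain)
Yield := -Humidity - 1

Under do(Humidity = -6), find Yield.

5

The intervention breaks the incoming arrows to Humidity: Humidity := min(Sprinkler, Rain) no longer applies, and Humidity = -6.
Yield = -Humidity - 1  [with Humidity=-6]  = 5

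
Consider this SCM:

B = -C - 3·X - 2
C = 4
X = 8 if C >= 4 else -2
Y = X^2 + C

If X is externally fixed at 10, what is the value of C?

4

Under do(X=10), the mechanism X = 8 if C >= 4 else -2 is discarded; X is fixed at 10.
C is not downstream of the intervention, so its value is determined by the original equations.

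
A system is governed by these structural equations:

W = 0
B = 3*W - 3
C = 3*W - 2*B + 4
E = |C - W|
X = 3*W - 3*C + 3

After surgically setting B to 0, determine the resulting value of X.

-9

do(B=0) replaces the equation B = 3*W - 3 with the constant B = 0.
C = 3*W - 2*B + 4  [with W=0, B=0]  = 4
X = 3*W - 3*C + 3  [with W=0, C=4]  = -9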